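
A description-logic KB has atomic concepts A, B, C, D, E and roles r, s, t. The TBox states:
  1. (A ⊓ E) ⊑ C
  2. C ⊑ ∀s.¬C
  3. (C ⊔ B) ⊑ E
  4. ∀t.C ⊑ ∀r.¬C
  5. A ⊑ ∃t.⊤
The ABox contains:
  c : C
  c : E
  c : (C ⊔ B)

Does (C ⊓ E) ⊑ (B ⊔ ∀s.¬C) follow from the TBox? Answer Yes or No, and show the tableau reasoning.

1. (C ⊓ E) ⊑ (B ⊔ ∀s.¬C)  ⇔  ((C ⊓ E) ⊓ (¬B ⊓ ∃s.C)) unsat w.r.t. T
   all branches close; clash {C, ¬C} at an ∃-successor
2. Hence (C ⊓ E) ⊑ (B ⊔ ∀s.¬C): entailed.

Yes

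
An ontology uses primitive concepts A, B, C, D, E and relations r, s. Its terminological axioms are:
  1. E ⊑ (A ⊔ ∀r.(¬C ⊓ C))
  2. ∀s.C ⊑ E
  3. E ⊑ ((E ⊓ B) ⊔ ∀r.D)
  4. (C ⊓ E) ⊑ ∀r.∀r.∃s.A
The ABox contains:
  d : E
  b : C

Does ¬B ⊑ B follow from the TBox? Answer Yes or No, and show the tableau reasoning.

1. ¬B ⊑ B  ⇔  (¬B ⊓ ¬B) unsat w.r.t. T
   open: L(x₀) ⊇ {¬B, ¬E, ∃s.¬C} (+ ∃-successors)
2. Hence ¬B ⊑ B: not entailed.

No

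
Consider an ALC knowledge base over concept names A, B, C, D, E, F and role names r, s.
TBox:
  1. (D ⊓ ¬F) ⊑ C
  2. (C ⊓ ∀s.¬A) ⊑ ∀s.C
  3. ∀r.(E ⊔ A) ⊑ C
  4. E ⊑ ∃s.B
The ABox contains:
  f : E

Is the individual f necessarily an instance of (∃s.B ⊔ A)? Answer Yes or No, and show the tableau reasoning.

Yes

1. f : (∃s.B ⊔ A)?  L(f) = {E} ∪ {(∀s.¬B ⊓ ¬A)}
   clash {B, ¬B} at an ∃-successor — f ∈ (∃s.B ⊔ A)
2. Hence f : (∃s.B ⊔ A): entailed.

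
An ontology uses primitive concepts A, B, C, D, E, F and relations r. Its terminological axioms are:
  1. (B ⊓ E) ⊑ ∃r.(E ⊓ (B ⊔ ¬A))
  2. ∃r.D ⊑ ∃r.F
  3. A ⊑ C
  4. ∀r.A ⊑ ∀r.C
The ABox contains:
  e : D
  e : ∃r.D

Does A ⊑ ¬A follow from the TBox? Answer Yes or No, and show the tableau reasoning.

No

1. A ⊑ ¬A  ⇔  (A ⊓ A) unsat w.r.t. T
   apply at x₀: A⊑C
   open: L(x₀) ⊇ {A, C, ¬B, ∀r.¬D, ∃r.¬A} (+ ∃-successors)
2. Hence A ⊑ ¬A: not entailed.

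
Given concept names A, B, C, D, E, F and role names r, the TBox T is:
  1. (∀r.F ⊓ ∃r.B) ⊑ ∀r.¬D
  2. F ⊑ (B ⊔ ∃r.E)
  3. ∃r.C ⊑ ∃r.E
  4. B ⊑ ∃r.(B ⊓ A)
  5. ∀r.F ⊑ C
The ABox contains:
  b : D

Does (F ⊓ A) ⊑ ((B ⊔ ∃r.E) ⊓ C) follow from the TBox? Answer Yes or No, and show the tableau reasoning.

No

1. (F ⊓ A) ⊑ ((B ⊔ ∃r.E) ⊓ C)  ⇔  ((F ⊓ A) ⊓ ((¬B ⊓ ∀r.¬E) ⊔ ¬C)) unsat w.r.t. T
   apply at x₀: F⊑(B ⊔ ∃r.E)
   open: L(x₀) ⊇ {A, F, ¬B, ¬C, ∃r.E, …} (+ ∃-successors)
2. Hence (F ⊓ A) ⊑ ((B ⊔ ∃r.E) ⊓ C): not entailed.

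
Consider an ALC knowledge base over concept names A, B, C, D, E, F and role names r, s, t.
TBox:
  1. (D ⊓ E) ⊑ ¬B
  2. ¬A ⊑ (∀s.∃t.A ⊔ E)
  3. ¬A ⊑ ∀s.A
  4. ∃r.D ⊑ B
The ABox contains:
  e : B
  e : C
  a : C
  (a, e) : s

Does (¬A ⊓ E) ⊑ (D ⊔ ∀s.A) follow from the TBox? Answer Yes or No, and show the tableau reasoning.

Yes

1. (¬A ⊓ E) ⊑ (D ⊔ ∀s.A)  ⇔  ((¬A ⊓ E) ⊓ (¬D ⊓ ∃s.¬A)) unsat w.r.t. T
   all branches close; clash {B, ¬B} at x₀
2. Hence (¬A ⊓ E) ⊑ (D ⊔ ∀s.A): entailed.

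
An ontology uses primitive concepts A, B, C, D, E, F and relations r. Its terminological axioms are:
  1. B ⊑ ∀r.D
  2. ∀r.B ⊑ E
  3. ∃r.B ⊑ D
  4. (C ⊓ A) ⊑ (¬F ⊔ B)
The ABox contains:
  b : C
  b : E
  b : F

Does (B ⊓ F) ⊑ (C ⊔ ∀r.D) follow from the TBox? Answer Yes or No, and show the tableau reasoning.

1. (B ⊓ F) ⊑ (C ⊔ ∀r.D)  ⇔  ((B ⊓ F) ⊓ (¬C ⊓ ∃r.¬D)) unsat w.r.t. T
   all branches close; clash {D, ¬D} at an ∃-successor
2. Hence (B ⊓ F) ⊑ (C ⊔ ∀r.D): entailed.

Yes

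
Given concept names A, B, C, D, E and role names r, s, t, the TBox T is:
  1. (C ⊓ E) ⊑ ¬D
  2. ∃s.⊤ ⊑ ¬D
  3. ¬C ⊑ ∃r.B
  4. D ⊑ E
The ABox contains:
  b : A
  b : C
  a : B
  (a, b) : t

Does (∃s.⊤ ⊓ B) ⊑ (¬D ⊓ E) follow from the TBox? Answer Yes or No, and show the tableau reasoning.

No

1. (∃s.⊤ ⊓ B) ⊑ (¬D ⊓ E)  ⇔  ((∃s.⊤ ⊓ B) ⊓ (D ⊔ ¬E)) unsat w.r.t. T
   apply at x₀: ∃s.⊤⊑¬D
   open: L(x₀) ⊇ {B, C, ¬D, ¬E, ∃s.⊤} (+ ∃-successors)
2. Hence (∃s.⊤ ⊓ B) ⊑ (¬D ⊓ E): not entailed.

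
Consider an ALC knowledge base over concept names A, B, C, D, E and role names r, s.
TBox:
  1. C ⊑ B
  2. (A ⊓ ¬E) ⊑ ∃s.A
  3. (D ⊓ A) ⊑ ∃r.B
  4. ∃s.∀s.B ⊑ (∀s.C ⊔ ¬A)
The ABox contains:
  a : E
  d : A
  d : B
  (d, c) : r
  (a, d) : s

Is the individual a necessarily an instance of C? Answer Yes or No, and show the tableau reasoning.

1. a : C?  L(a) = {E} ∪ {¬C}
   open: L(a) ⊇ {E, ¬C, ¬D, ∀s.∃s.¬B} — a ∉ C possible
2. Hence a : C: not entailed.

No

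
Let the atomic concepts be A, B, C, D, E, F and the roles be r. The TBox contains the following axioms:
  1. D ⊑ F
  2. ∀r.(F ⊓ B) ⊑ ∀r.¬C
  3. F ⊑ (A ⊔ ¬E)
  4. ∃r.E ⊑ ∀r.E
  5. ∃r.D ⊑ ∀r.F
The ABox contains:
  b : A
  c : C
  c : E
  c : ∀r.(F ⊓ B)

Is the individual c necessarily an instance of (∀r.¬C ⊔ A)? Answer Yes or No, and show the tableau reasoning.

Yes

1. c : (∀r.¬C ⊔ A)?  L(c) = {C, E, ∀r.(F ⊓ B)} ∪ {(∃r.C ⊓ ¬A)}
   clash {E, ¬E} at c — c ∈ (∀r.¬C ⊔ A)
2. Hence c : (∀r.¬C ⊔ A): entailed.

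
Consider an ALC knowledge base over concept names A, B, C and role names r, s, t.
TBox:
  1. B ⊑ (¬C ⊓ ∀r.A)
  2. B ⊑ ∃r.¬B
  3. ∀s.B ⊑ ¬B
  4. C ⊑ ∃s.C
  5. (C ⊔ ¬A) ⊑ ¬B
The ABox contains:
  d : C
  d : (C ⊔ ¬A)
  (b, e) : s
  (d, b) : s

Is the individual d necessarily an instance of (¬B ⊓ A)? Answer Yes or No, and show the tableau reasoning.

1. d : (¬B ⊓ A)?  L(d) = {C, (C ⊔ ¬A)} ∪ {(B ⊔ ¬A)}
   apply at d: C⊑∃s.C; (C ⊔ ¬A)⊑¬B
   open: L(d) ⊇ {C, ¬A, ¬B, ∃s.C} (+ ∃-successors) — d ∉ (¬B ⊓ A) possible
2. Hence d : (¬B ⊓ A): not entailed.

No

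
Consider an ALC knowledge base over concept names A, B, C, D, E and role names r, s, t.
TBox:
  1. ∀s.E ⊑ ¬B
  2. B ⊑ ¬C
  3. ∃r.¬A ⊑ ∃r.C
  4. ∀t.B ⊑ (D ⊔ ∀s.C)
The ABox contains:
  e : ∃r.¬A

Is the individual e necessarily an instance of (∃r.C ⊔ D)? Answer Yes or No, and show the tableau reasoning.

1. e : (∃r.C ⊔ D)?  L(e) = {∃r.¬A} ∪ {(∀r.¬C ⊓ ¬D)}
   clash {C, ¬C} at an ∃-successor — e ∈ (∃r.C ⊔ D)
2. Hence e : (∃r.C ⊔ D): entailed.

Yes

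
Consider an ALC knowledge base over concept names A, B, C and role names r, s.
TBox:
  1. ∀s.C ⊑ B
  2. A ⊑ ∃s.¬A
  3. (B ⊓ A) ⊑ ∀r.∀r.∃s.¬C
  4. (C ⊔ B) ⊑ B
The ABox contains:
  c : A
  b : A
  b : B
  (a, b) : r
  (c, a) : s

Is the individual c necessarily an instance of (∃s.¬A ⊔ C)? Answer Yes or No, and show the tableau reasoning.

Yes

1. c : (∃s.¬A ⊔ C)?  L(c) = {A} ∪ {(∀s.A ⊓ ¬C)}
   clash {A, ¬A} at an ∃-successor — c ∈ (∃s.¬A ⊔ C)
2. Hence c : (∃s.¬A ⊔ C): entailed.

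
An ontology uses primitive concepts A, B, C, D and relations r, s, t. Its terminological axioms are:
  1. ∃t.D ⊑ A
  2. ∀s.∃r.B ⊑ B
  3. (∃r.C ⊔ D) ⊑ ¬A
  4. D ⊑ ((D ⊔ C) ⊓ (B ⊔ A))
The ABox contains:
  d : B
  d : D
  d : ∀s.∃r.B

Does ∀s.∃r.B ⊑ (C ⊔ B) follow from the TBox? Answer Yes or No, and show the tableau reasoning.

1. ∀s.∃r.B ⊑ (C ⊔ B)  ⇔  (∀s.∃r.B ⊓ (¬C ⊓ ¬B)) unsat w.r.t. T
   all branches close; clash {C, ¬C} at x₀
2. Hence ∀s.∃r.B ⊑ (C ⊔ B): entailed.

Yes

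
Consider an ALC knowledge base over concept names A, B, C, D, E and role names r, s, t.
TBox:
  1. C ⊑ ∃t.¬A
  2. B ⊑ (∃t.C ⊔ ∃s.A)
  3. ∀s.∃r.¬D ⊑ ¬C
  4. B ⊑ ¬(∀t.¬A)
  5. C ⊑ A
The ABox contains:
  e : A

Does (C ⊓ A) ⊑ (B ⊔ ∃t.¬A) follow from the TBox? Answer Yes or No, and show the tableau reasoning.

1. (C ⊓ A) ⊑ (B ⊔ ∃t.¬A)  ⇔  ((C ⊓ A) ⊓ (¬B ⊓ ∀t.A)) unsat w.r.t. T
   all branches close; clash {C, ¬C} at x₀
2. Hence (C ⊓ A) ⊑ (B ⊔ ∃t.¬A): entailed.

Yes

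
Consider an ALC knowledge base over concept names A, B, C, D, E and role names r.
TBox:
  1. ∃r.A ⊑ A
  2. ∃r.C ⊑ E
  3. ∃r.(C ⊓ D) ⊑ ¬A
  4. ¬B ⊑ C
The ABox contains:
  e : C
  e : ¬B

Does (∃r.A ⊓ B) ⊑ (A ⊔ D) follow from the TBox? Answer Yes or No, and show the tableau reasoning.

1. (∃r.A ⊓ B) ⊑ (A ⊔ D)  ⇔  ((∃r.A ⊓ B) ⊓ (¬A ⊓ ¬D)) unsat w.r.t. T
   all branches close; clash {A, ¬A} at x₀
2. Hence (∃r.A ⊓ B) ⊑ (A ⊔ D): entailed.

Yes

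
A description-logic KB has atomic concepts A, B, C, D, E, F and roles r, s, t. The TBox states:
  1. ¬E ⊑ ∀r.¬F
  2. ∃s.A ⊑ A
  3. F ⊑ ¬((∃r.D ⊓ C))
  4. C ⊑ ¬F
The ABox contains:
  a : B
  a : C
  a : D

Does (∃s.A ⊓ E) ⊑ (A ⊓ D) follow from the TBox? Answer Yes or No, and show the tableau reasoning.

No

1. (∃s.A ⊓ E) ⊑ (A ⊓ D)  ⇔  ((∃s.A ⊓ E) ⊓ (¬A ⊔ ¬D)) unsat w.r.t. T
   apply at x₀: ∃s.A⊑A
   open: L(x₀) ⊇ {A, E, ¬C, ¬D, ¬F, …} (+ ∃-successors)
2. Hence (∃s.A ⊓ E) ⊑ (A ⊓ D): not entailed.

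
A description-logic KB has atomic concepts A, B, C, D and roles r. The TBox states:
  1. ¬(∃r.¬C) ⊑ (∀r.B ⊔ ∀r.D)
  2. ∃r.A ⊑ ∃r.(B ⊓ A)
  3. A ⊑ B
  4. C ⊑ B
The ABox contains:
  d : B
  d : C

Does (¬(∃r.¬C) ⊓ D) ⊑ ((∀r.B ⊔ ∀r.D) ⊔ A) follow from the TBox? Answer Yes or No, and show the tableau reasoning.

Yes

1. (¬(∃r.¬C) ⊓ D) ⊑ ((∀r.B ⊔ ∀r.D) ⊔ A)  ⇔  ((∀r.C ⊓ D) ⊓ ((∃r.¬B ⊓ ∃r.¬D) ⊓ ¬A)) unsat w.r.t. T
   all branches close; clash {D, ¬D} at an ∃-successor
2. Hence (¬(∃r.¬C) ⊓ D) ⊑ ((∀r.B ⊔ ∀r.D) ⊔ A): entailed.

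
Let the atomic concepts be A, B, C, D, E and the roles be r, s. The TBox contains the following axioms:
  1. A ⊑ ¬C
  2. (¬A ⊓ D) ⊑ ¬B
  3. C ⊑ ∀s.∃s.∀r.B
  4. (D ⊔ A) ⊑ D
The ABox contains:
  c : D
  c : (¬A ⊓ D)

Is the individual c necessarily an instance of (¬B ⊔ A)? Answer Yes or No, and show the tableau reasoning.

Yes

1. c : (¬B ⊔ A)?  L(c) = {D, (¬A ⊓ D)} ∪ {(B ⊓ ¬A)}
   clash {B, ¬B} at c — c ∈ (¬B ⊔ A)
2. Hence c : (¬B ⊔ A): entailed.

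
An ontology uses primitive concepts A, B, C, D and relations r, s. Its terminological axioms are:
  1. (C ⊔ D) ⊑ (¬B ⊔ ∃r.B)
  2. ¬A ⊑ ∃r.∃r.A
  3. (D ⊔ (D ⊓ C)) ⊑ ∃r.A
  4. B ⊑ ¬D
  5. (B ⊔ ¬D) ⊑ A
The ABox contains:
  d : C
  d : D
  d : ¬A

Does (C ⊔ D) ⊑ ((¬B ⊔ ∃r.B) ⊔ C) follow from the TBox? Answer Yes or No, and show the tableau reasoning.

Yes

1. (C ⊔ D) ⊑ ((¬B ⊔ ∃r.B) ⊔ C)  ⇔  ((C ⊔ D) ⊓ ((B ⊓ ∀r.¬B) ⊓ ¬C)) unsat w.r.t. T
   all branches close; clash {D, ¬D} at x₀
2. Hence (C ⊔ D) ⊑ ((¬B ⊔ ∃r.B) ⊔ C): entailed.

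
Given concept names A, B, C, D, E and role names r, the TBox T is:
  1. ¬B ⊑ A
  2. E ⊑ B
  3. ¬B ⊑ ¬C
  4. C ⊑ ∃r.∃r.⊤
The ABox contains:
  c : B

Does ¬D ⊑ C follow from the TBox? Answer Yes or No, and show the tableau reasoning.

1. ¬D ⊑ C  ⇔  (¬D ⊓ ¬C) unsat w.r.t. T
   open: L(x₀) ⊇ {B, ¬C, ¬D}
2. Hence ¬D ⊑ C: not entailed.

No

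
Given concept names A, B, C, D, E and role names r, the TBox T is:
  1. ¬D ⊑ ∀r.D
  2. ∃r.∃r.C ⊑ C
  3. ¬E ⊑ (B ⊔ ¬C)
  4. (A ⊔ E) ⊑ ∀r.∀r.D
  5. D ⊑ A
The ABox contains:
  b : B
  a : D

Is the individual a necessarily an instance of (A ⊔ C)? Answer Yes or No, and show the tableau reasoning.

Yes

1. a : (A ⊔ C)?  L(a) = {D} ∪ {(¬A ⊓ ¬C)}
   clash {A, ¬A} at a — a ∈ (A ⊔ C)
2. Hence a : (A ⊔ C): entailed.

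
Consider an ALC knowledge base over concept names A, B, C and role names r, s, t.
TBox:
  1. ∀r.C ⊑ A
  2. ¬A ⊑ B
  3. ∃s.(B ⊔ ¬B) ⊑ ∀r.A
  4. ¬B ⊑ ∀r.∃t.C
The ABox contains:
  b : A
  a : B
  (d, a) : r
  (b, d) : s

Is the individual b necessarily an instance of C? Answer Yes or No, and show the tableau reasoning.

No

1. b : C?  L(b) = {A} ∪ {¬C}
   open: L(b) ⊇ {A, B, ¬C, ∀r.A} — b ∉ C possible
2. Hence b : C: not entailed.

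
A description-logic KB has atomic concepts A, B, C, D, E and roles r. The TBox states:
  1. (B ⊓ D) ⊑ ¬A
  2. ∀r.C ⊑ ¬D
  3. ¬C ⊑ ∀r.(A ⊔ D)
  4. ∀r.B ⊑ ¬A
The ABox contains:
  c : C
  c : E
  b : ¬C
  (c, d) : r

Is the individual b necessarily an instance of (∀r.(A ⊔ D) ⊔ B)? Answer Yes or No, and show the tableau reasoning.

Yes

1. b : (∀r.(A ⊔ D) ⊔ B)?  L(b) = {¬C} ∪ {(∃r.(¬A ⊓ ¬D) ⊓ ¬B)}
   clash {D, ¬D} at an ∃-successor — b ∈ (∀r.(A ⊔ D) ⊔ B)
2. Hence b : (∀r.(A ⊔ D) ⊔ B): entailed.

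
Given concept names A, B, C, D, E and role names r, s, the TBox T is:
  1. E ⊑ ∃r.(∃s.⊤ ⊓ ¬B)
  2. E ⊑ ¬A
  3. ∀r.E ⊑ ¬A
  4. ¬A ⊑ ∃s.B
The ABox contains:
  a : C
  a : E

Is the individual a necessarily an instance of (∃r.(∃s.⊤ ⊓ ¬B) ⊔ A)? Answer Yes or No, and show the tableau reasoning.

1. a : (∃r.(∃s.⊤ ⊓ ¬B) ⊔ A)?  L(a) = {C, E} ∪ {(∀r.(∀s.⊥ ⊔ B) ⊓ ¬A)}
   clash {B, ¬B} at an ∃-successor — a ∈ (∃r.(∃s.⊤ ⊓ ¬B) ⊔ A)
2. Hence a : (∃r.(∃s.⊤ ⊓ ¬B) ⊔ A): entailed.

Yes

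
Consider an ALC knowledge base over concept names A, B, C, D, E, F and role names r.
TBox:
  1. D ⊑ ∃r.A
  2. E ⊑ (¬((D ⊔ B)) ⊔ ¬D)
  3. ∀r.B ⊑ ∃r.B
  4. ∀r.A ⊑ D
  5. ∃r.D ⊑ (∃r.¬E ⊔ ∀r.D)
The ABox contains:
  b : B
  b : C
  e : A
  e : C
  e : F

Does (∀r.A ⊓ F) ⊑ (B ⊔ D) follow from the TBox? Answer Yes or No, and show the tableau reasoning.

1. (∀r.A ⊓ F) ⊑ (B ⊔ D)  ⇔  ((∀r.A ⊓ F) ⊓ (¬B ⊓ ¬D)) unsat w.r.t. T
   all branches close; clash {D, ¬D} at x₀
2. Hence (∀r.A ⊓ F) ⊑ (B ⊔ D): entailed.

Yes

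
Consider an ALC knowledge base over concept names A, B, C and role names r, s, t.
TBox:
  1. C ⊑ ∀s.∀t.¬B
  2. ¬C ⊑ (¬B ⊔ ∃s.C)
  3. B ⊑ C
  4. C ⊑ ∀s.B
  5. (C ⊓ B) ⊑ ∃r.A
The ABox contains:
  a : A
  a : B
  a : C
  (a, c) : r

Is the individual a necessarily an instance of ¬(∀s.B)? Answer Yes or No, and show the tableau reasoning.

1. a : ¬(∀s.B)?  L(a) = {A, B, C} ∪ {∀s.B}
   apply at a: C⊑∀s.∀t.¬B
   open: L(a) ⊇ {A, B, C, ∀s.B, ∀s.∀t.¬B, …} (+ ∃-successors) — a ∉ ¬(∀s.B) possible
2. Hence a : ¬(∀s.B): not entailed.

No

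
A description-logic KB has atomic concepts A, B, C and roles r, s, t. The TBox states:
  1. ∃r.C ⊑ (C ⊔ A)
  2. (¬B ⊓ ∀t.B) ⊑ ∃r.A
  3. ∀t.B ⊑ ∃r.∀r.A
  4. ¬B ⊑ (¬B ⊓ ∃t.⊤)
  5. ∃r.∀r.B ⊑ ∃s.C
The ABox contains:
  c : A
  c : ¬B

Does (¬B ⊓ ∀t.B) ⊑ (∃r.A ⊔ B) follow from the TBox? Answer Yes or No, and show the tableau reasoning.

Yes

1. (¬B ⊓ ∀t.B) ⊑ (∃r.A ⊔ B)  ⇔  ((¬B ⊓ ∀t.B) ⊓ (∀r.¬A ⊓ ¬B)) unsat w.r.t. T
   all branches close; clash {A, ¬A} at an ∃-successor
2. Hence (¬B ⊓ ∀t.B) ⊑ (∃r.A ⊔ B): entailed.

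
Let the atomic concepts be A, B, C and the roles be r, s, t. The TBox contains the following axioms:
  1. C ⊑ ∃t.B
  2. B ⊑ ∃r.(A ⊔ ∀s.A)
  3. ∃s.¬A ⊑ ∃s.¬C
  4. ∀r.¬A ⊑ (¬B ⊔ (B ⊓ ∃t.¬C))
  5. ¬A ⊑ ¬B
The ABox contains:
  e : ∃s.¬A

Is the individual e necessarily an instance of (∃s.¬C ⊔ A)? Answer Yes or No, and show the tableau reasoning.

Yes

1. e : (∃s.¬C ⊔ A)?  L(e) = {∃s.¬A} ∪ {(∀s.C ⊓ ¬A)}
   clash {C, ¬C} at an ∃-successor — e ∈ (∃s.¬C ⊔ A)
2. Hence e : (∃s.¬C ⊔ A): entailed.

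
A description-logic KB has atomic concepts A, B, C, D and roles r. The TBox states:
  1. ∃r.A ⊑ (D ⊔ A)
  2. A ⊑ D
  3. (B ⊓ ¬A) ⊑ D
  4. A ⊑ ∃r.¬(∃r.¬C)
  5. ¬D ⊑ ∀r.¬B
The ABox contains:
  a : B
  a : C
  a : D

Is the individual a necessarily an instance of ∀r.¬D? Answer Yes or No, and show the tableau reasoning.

1. a : ∀r.¬D?  L(a) = {B, C, D} ∪ {∃r.D}
   open: L(a) ⊇ {B, C, D, ¬A, ∀r.¬A, …} (+ ∃-successors) — a ∉ ∀r.¬D possible
2. Hence a : ∀r.¬D: not entailed.

No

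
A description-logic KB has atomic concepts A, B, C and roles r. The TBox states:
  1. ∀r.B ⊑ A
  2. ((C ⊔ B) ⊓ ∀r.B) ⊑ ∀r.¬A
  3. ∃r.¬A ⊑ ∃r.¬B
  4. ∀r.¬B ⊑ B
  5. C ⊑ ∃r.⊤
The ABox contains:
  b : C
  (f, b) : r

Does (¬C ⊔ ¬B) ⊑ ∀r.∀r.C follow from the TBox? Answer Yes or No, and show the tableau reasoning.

1. (¬C ⊔ ¬B) ⊑ ∀r.∀r.C  ⇔  ((¬C ⊔ ¬B) ⊓ ∃r.∃r.¬C) unsat w.r.t. T
   open: L(x₀) ⊇ {¬C, ∀r.A, ∃r.B, ∃r.¬B, ∃r.∃r.¬C} (+ ∃-successors)
2. Hence (¬C ⊔ ¬B) ⊑ ∀r.∀r.C: not entailed.

No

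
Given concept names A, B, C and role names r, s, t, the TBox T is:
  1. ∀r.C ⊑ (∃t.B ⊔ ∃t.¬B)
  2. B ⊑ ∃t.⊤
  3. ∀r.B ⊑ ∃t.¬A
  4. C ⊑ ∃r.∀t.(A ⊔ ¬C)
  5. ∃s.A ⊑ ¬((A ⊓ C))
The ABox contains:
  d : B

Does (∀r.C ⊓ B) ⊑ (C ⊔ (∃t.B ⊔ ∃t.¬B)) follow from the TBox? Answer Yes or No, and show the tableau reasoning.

1. (∀r.C ⊓ B) ⊑ (C ⊔ (∃t.B ⊔ ∃t.¬B))  ⇔  ((∀r.C ⊓ B) ⊓ (¬C ⊓ (∀t.¬B ⊓ ∀t.B))) unsat w.r.t. T
   all branches close; clash {B, ¬B} at an ∃-successor
2. Hence (∀r.C ⊓ B) ⊑ (C ⊔ (∃t.B ⊔ ∃t.¬B)): entailed.

Yes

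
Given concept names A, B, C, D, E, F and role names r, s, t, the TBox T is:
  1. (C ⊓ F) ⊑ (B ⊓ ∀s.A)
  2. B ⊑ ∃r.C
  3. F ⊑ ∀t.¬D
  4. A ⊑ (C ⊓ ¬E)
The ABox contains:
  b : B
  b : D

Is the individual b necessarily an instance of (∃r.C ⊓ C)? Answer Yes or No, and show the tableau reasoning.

1. b : (∃r.C ⊓ C)?  L(b) = {B, D} ∪ {(∀r.¬C ⊔ ¬C)}
   apply at b: B⊑∃r.C
   open: L(b) ⊇ {B, D, ¬A, ¬C, ¬F, …} (+ ∃-successors) — b ∉ (∃r.C ⊓ C) possible
2. Hence b : (∃r.C ⊓ C): not entailed.

No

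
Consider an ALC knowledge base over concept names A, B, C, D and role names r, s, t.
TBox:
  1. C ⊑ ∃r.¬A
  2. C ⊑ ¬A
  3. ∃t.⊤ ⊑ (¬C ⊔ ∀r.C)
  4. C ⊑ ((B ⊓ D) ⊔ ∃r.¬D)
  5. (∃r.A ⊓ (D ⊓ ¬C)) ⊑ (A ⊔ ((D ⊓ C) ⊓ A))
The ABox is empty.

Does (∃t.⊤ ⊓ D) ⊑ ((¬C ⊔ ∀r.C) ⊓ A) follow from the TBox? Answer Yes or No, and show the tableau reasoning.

1. (∃t.⊤ ⊓ D) ⊑ ((¬C ⊔ ∀r.C) ⊓ A)  ⇔  ((∃t.⊤ ⊓ D) ⊓ ((C ⊓ ∃r.¬C) ⊔ ¬A)) unsat w.r.t. T
   apply at x₀: ∃t.⊤⊑(¬C ⊔ ∀r.C)
   open: L(x₀) ⊇ {D, ¬A, ¬C, ∀r.¬A, ∃t.⊤} (+ ∃-successors)
2. Hence (∃t.⊤ ⊓ D) ⊑ ((¬C ⊔ ∀r.C) ⊓ A): not entailed.

No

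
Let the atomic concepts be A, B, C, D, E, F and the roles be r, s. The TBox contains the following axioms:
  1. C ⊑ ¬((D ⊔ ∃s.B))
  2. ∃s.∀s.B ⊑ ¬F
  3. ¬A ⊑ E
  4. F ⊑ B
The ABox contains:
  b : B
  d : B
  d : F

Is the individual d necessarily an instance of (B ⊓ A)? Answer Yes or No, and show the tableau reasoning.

1. d : (B ⊓ A)?  L(d) = {B, F} ∪ {(¬B ⊔ ¬A)}
   open: L(d) ⊇ {B, E, F, ¬A, ¬C, …} — d ∉ (B ⊓ A) possible
2. Hence d : (B ⊓ A): not entailed.

No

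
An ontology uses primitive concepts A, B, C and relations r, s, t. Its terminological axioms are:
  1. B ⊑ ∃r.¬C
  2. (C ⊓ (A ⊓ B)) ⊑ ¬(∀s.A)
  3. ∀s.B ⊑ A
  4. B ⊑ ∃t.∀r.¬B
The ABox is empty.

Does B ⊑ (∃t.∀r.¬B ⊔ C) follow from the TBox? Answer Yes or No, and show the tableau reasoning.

Yes

1. B ⊑ (∃t.∀r.¬B ⊔ C)  ⇔  (B ⊓ (∀t.∃r.B ⊓ ¬C)) unsat w.r.t. T
   all branches close; clash {B, ¬B} at an ∃-successor
2. Hence B ⊑ (∃t.∀r.¬B ⊔ C): entailed.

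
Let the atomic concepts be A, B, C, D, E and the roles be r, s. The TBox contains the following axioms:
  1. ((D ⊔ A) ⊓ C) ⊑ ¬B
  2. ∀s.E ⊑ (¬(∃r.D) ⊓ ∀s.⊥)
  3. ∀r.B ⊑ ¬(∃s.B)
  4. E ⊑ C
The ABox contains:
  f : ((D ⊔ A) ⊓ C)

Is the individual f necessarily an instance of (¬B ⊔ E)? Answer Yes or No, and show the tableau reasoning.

1. f : (¬B ⊔ E)?  L(f) = {((D ⊔ A) ⊓ C)} ∪ {(B ⊓ ¬E)}
   clash {B, ¬B} at f — f ∈ (¬B ⊔ E)
2. Hence f : (¬B ⊔ E): entailed.

Yes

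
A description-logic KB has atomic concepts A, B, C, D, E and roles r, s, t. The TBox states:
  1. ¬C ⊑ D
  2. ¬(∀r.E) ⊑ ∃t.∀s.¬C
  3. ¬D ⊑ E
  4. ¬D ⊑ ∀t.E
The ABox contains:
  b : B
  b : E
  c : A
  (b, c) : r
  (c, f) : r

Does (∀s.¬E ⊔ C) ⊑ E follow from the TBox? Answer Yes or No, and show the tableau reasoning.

No

1. (∀s.¬E ⊔ C) ⊑ E  ⇔  ((∀s.¬E ⊔ C) ⊓ ¬E) unsat w.r.t. T
   open: L(x₀) ⊇ {C, D, ¬E, ∀r.E}
2. Hence (∀s.¬E ⊔ C) ⊑ E: not entailed.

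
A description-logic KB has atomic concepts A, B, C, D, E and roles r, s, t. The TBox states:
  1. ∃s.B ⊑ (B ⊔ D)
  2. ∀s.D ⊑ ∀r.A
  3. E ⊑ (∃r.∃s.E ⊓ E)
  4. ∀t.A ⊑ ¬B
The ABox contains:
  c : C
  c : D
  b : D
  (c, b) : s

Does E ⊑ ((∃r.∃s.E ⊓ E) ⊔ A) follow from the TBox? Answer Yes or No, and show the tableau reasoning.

1. E ⊑ ((∃r.∃s.E ⊓ E) ⊔ A)  ⇔  (E ⊓ ((∀r.∀s.¬E ⊔ ¬E) ⊓ ¬A)) unsat w.r.t. T
   all branches close; clash {E, ¬E} at x₀
2. Hence E ⊑ ((∃r.∃s.E ⊓ E) ⊔ A): entailed.

Yes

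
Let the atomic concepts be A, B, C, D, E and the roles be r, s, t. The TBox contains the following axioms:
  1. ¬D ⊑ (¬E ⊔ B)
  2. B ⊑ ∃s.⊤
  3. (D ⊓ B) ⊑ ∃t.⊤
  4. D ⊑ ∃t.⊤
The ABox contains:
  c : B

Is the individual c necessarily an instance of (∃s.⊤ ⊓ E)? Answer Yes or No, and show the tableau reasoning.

1. c : (∃s.⊤ ⊓ E)?  L(c) = {B} ∪ {(∀s.⊥ ⊔ ¬E)}
   apply at c: B⊑∃s.⊤
   open: L(c) ⊇ {B, ¬D, ¬E, ∃s.⊤} (+ ∃-successors) — c ∉ (∃s.⊤ ⊓ E) possible
2. Hence c : (∃s.⊤ ⊓ E): not entailed.

No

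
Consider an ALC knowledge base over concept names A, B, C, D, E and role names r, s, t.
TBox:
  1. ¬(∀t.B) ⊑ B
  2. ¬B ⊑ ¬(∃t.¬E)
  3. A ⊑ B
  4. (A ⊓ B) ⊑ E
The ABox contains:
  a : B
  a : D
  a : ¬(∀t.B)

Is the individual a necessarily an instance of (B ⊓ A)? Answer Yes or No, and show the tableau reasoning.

1. a : (B ⊓ A)?  L(a) = {B, D, ¬(∀t.B)} ∪ {(¬B ⊔ ¬A)}
   open: L(a) ⊇ {B, D, ¬A, ∃t.¬B} (+ ∃-successors) — a ∉ (B ⊓ A) possible
2. Hence a : (B ⊓ A): not entailed.

No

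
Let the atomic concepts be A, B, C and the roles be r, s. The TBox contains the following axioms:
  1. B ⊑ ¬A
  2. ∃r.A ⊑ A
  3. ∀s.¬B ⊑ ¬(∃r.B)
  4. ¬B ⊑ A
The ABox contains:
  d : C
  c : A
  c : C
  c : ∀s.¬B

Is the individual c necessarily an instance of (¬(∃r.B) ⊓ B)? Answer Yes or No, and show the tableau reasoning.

No

1. c : (¬(∃r.B) ⊓ B)?  L(c) = {A, C, ∀s.¬B} ∪ {(∃r.B ⊔ ¬B)}
   apply at c: ∀s.¬B⊑¬(∃r.B)
   open: L(c) ⊇ {A, C, ¬B, ∀r.¬B, ∀s.¬B} — c ∉ (¬(∃r.B) ⊓ B) possible
2. Hence c : (¬(∃r.B) ⊓ B): not entailed.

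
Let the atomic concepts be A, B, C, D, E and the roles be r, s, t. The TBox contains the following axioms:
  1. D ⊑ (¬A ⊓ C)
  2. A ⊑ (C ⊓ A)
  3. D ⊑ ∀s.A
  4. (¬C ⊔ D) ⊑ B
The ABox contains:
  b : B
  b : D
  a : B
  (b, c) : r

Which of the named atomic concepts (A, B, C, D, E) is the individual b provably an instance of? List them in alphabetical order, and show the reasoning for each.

{B, C, D}

1. b : A?  L(b) = {B, D} ∪ {¬A}
   apply at b: D⊑(¬A ⊓ C); D⊑∀s.A
   open: L(b) ⊇ {B, C, D, ¬A, ∀s.A} — b ∉ A possible
2. b : B?  L(b) = {B, D} ∪ {¬B}
   clash {B, ¬B} at b — b ∈ B
3. b : C?  L(b) = {B, D} ∪ {¬C}
   clash {C, ¬C} at b — b ∈ C
4. b : D?  L(b) = {B, D} ∪ {¬D}
   clash {D, ¬D} at b — b ∈ D
5. b : E?  L(b) = {B, D} ∪ {¬E}
   apply at b: D⊑(¬A ⊓ C); D⊑∀s.A
   open: L(b) ⊇ {B, C, D, ¬A, ¬E, …} — b ∉ E possible
6. Entailed for b: {B, C, D}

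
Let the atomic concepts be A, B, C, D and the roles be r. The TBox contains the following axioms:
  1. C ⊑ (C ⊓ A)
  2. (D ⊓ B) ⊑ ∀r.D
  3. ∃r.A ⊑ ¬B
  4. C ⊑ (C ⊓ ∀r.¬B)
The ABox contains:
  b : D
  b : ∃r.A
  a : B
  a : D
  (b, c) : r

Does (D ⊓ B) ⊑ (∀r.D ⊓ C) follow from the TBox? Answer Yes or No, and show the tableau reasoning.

1. (D ⊓ B) ⊑ (∀r.D ⊓ C)  ⇔  ((D ⊓ B) ⊓ (∃r.¬D ⊔ ¬C)) unsat w.r.t. T
   apply at x₀: (D ⊓ B)⊑∀r.D
   open: L(x₀) ⊇ {B, D, ¬C, ∀r.D, ∀r.¬A}
2. Hence (D ⊓ B) ⊑ (∀r.D ⊓ C): not entailed.

No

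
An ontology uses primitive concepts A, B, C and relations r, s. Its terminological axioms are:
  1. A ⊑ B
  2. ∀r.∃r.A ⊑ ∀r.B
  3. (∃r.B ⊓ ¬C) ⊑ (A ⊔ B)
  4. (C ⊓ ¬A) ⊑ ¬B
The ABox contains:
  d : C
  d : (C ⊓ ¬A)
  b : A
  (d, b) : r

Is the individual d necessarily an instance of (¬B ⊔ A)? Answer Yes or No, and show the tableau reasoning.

Yes

1. d : (¬B ⊔ A)?  L(d) = {C, (C ⊓ ¬A)} ∪ {(B ⊓ ¬A)}
   clash {B, ¬B} at d — d ∈ (¬B ⊔ A)
2. Hence d : (¬B ⊔ A): entailed.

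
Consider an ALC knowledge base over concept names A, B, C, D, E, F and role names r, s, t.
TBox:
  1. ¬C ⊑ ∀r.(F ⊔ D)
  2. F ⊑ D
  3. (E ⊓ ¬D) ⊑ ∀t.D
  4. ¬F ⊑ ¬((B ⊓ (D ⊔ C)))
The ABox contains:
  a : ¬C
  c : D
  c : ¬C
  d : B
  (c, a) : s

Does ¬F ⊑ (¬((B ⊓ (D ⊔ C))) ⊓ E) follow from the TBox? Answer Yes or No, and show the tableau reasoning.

No

1. ¬F ⊑ (¬((B ⊓ (D ⊔ C))) ⊓ E)  ⇔  (¬F ⊓ ((B ⊓ (D ⊔ C)) ⊔ ¬E)) unsat w.r.t. T
   apply at x₀: ¬F⊑¬((B ⊓ (D ⊔ C)))
   open: L(x₀) ⊇ {C, ¬B, ¬E, ¬F}
2. Hence ¬F ⊑ (¬((B ⊓ (D ⊔ C))) ⊓ E): not entailed.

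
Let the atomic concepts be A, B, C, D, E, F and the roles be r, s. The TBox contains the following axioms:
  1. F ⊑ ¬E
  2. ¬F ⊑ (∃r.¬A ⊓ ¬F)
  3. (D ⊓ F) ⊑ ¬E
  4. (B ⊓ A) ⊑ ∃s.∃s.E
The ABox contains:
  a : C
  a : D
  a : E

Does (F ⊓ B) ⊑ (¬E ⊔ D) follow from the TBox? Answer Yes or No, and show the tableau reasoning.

1. (F ⊓ B) ⊑ (¬E ⊔ D)  ⇔  ((F ⊓ B) ⊓ (E ⊓ ¬D)) unsat w.r.t. T
   all branches close; clash {E, ¬E} at x₀
2. Hence (F ⊓ B) ⊑ (¬E ⊔ D): entailed.

Yes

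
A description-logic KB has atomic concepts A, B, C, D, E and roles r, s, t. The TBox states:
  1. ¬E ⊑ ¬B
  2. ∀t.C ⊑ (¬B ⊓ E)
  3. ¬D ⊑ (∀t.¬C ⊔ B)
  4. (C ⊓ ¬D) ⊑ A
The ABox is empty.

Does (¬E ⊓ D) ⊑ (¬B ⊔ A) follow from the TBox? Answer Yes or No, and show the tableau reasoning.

1. (¬E ⊓ D) ⊑ (¬B ⊔ A)  ⇔  ((¬E ⊓ D) ⊓ (B ⊓ ¬A)) unsat w.r.t. T
   all branches close; clash {B, ¬B} at x₀
2. Hence (¬E ⊓ D) ⊑ (¬B ⊔ A): entailed.

Yes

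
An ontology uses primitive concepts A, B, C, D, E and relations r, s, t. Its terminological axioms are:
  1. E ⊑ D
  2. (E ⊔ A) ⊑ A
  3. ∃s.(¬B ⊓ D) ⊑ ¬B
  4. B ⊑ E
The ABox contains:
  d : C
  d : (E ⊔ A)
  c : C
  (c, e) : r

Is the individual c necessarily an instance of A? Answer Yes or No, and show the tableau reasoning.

1. c : A?  L(c) = {C} ∪ {¬A}
   open: L(c) ⊇ {C, ¬A, ¬B, ¬E} — c ∉ A possible
2. Hence c : A: not entailed.

No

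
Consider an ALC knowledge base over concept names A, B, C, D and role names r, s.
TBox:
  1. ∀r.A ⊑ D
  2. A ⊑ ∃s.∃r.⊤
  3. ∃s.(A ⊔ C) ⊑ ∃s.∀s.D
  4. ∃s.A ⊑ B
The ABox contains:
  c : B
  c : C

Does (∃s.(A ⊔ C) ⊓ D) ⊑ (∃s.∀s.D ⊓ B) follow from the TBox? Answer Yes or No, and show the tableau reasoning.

1. (∃s.(A ⊔ C) ⊓ D) ⊑ (∃s.∀s.D ⊓ B)  ⇔  ((∃s.(A ⊔ C) ⊓ D) ⊓ (∀s.∃s.¬D ⊔ ¬B)) unsat w.r.t. T
   apply at x₀: ∃s.(A ⊔ C)⊑∃s.∀s.D
   open: L(x₀) ⊇ {D, ¬A, ¬B, ∀s.¬A, ∃s.(A ⊔ C), …} (+ ∃-successors)
2. Hence (∃s.(A ⊔ C) ⊓ D) ⊑ (∃s.∀s.D ⊓ B): not entailed.

No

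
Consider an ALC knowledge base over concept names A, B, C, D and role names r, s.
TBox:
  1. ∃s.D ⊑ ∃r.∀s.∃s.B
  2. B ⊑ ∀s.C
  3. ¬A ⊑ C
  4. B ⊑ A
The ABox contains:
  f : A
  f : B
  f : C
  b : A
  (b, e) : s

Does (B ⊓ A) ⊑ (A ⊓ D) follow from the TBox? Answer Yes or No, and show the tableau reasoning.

No

1. (B ⊓ A) ⊑ (A ⊓ D)  ⇔  ((B ⊓ A) ⊓ (¬A ⊔ ¬D)) unsat w.r.t. T
   apply at x₀: B⊑∀s.C
   open: L(x₀) ⊇ {A, B, ¬D, ∀s.C, ∀s.¬D}
2. Hence (B ⊓ A) ⊑ (A ⊓ D): not entailed.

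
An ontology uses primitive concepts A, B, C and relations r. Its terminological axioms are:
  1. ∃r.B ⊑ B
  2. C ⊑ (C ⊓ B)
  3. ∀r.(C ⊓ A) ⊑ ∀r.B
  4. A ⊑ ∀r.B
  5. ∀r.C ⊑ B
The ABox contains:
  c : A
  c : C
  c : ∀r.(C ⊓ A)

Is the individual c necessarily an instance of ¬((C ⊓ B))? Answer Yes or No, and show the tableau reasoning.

1. c : ¬((C ⊓ B))?  L(c) = {A, C, ∀r.(C ⊓ A)} ∪ {(C ⊓ B)}
   apply at c: ∀r.(C ⊓ A)⊑∀r.B; A⊑∀r.B
   open: L(c) ⊇ {A, B, C, ∀r.(C ⊓ A), ∀r.B} — c ∉ ¬((C ⊓ B)) possible
2. Hence c : ¬((C ⊓ B)): not entailed.

No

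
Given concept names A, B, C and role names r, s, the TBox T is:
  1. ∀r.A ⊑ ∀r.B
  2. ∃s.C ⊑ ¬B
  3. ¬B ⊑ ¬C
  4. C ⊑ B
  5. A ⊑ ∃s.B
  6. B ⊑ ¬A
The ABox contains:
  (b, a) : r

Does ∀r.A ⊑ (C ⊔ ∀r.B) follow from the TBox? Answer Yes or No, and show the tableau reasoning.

Yes

1. ∀r.A ⊑ (C ⊔ ∀r.B)  ⇔  (∀r.A ⊓ (¬C ⊓ ∃r.¬B)) unsat w.r.t. T
   all branches close; clash {B, ¬B} at an ∃-successor
2. Hence ∀r.A ⊑ (C ⊔ ∀r.B): entailed.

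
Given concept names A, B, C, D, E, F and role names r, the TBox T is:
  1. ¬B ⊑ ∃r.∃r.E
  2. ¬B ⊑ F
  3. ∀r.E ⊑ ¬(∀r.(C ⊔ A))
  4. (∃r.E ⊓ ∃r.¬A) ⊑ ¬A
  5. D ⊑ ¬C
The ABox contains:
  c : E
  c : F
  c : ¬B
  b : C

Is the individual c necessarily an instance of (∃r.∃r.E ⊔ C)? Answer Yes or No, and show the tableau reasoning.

1. c : (∃r.∃r.E ⊔ C)?  L(c) = {E, F, ¬B} ∪ {(∀r.∀r.¬E ⊓ ¬C)}
   clash {E, ¬E} at an ∃-successor — c ∈ (∃r.∃r.E ⊔ C)
2. Hence c : (∃r.∃r.E ⊔ C): entailed.

Yes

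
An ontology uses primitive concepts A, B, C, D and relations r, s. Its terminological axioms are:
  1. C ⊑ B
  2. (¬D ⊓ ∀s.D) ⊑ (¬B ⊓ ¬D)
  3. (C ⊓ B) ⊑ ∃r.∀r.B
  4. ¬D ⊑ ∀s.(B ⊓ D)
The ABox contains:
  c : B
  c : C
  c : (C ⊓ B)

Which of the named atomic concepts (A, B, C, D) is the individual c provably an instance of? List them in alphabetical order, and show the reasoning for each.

{B, C, D}

1. c : A?  L(c) = {B, C, (C ⊓ B)} ∪ {¬A}
   apply at c: (C ⊓ B)⊑∃r.∀r.B
   open: L(c) ⊇ {B, C, D, ¬A, ∃r.∀r.B} (+ ∃-successors) — c ∉ A possible
2. c : B?  L(c) = {B, C, (C ⊓ B)} ∪ {¬B}
   clash {B, ¬B} at c — c ∈ B
3. c : C?  L(c) = {B, C, (C ⊓ B)} ∪ {¬C}
   clash {C, ¬C} at c — c ∈ C
4. c : D?  L(c) = {B, C, (C ⊓ B)} ∪ {¬D}
   clash {B, ¬B} at c — c ∈ D
5. Entailed for c: {B, C, D}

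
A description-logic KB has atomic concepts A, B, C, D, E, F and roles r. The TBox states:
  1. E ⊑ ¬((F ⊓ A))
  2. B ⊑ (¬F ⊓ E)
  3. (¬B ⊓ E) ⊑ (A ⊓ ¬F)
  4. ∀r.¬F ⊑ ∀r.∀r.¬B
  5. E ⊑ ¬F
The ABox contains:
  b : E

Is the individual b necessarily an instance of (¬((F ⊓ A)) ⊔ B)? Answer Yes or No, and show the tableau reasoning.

Yes

1. b : (¬((F ⊓ A)) ⊔ B)?  L(b) = {E} ∪ {((F ⊓ A) ⊓ ¬B)}
   clash {F, ¬F} at b — b ∈ (¬((F ⊓ A)) ⊔ B)
2. Hence b : (¬((F ⊓ A)) ⊔ B): entailed.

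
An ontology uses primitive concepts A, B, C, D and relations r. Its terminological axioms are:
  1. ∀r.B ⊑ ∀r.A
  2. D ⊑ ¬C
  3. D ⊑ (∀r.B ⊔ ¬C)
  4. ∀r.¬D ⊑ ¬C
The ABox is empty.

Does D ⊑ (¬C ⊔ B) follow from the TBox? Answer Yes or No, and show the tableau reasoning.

Yes

1. D ⊑ (¬C ⊔ B)  ⇔  (D ⊓ (C ⊓ ¬B)) unsat w.r.t. T
   all branches close; clash {C, ¬C} at x₀
2. Hence D ⊑ (¬C ⊔ B): entailed.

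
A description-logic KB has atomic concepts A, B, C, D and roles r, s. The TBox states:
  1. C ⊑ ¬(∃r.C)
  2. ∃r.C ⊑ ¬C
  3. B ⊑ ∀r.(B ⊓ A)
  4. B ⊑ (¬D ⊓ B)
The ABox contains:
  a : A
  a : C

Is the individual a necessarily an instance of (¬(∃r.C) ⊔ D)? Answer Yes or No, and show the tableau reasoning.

Yes

1. a : (¬(∃r.C) ⊔ D)?  L(a) = {A, C} ∪ {(∃r.C ⊓ ¬D)}
   clash {C, ¬C} at an ∃-successor — a ∈ (¬(∃r.C) ⊔ D)
2. Hence a : (¬(∃r.C) ⊔ D): entailed.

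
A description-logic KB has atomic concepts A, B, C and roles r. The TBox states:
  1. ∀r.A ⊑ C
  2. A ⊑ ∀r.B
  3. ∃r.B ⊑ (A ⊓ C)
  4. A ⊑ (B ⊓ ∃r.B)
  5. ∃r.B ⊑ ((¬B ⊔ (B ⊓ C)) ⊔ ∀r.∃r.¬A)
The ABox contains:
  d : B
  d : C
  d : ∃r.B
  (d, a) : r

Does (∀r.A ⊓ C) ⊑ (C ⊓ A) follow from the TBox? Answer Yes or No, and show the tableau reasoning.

No

1. (∀r.A ⊓ C) ⊑ (C ⊓ A)  ⇔  ((∀r.A ⊓ C) ⊓ (¬C ⊔ ¬A)) unsat w.r.t. T
   open: L(x₀) ⊇ {C, ¬A, ∀r.A, ∀r.¬B}
2. Hence (∀r.A ⊓ C) ⊑ (C ⊓ A): not entailed.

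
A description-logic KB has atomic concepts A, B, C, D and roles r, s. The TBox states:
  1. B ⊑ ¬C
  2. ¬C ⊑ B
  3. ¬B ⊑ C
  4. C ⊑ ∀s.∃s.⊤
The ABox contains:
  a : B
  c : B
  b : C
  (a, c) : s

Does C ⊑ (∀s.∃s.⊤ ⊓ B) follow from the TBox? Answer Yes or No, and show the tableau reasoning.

1. C ⊑ (∀s.∃s.⊤ ⊓ B)  ⇔  (C ⊓ (∃s.∀s.⊥ ⊔ ¬B)) unsat w.r.t. T
   apply at x₀: C⊑∀s.∃s.⊤
   open: L(x₀) ⊇ {C, ¬B, ∀s.∃s.⊤}
2. Hence C ⊑ (∀s.∃s.⊤ ⊓ B): not entailed.

No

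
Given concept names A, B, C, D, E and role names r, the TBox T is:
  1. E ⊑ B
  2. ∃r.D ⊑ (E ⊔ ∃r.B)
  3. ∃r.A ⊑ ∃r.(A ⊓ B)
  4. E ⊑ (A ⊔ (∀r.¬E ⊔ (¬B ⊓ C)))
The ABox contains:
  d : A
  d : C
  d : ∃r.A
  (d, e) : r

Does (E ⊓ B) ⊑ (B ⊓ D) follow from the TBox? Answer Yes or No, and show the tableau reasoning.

No

1. (E ⊓ B) ⊑ (B ⊓ D)  ⇔  ((E ⊓ B) ⊓ (¬B ⊔ ¬D)) unsat w.r.t. T
   apply at x₀: E⊑(A ⊔ (∀r.¬E ⊔ (¬B ⊓ C)))
   open: L(x₀) ⊇ {A, B, E, ¬D, ∀r.¬A, …}
2. Hence (E ⊓ B) ⊑ (B ⊓ D): not entailed.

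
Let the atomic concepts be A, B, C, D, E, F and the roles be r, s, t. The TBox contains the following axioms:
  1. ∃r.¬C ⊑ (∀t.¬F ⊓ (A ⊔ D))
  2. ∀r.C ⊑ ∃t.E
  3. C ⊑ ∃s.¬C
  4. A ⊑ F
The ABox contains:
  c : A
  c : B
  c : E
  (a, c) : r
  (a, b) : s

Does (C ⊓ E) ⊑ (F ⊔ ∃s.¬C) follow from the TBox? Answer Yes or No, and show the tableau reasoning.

1. (C ⊓ E) ⊑ (F ⊔ ∃s.¬C)  ⇔  ((C ⊓ E) ⊓ (¬F ⊓ ∀s.C)) unsat w.r.t. T
   all branches close; clash {F, ¬F} at x₀
2. Hence (C ⊓ E) ⊑ (F ⊔ ∃s.¬C): entailed.

Yes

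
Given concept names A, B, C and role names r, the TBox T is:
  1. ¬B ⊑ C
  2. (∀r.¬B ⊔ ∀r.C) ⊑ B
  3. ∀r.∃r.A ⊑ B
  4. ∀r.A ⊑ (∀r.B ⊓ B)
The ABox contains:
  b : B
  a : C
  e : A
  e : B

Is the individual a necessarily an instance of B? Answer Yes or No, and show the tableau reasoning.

No

1. a : B?  L(a) = {C} ∪ {¬B}
   open: L(a) ⊇ {C, ¬B, ∃r.B, ∃r.¬A, ∃r.¬C, …} (+ ∃-successors) — a ∉ B possible
2. Hence a : B: not entailed.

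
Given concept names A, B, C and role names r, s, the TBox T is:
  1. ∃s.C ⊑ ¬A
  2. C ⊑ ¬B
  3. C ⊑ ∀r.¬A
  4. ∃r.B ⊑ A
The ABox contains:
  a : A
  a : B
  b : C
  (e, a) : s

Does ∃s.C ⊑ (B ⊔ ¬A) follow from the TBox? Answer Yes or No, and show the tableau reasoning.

1. ∃s.C ⊑ (B ⊔ ¬A)  ⇔  (∃s.C ⊓ (¬B ⊓ A)) unsat w.r.t. T
   all branches close; clash {A, ¬A} at x₀
2. Hence ∃s.C ⊑ (B ⊔ ¬A): entailed.

Yes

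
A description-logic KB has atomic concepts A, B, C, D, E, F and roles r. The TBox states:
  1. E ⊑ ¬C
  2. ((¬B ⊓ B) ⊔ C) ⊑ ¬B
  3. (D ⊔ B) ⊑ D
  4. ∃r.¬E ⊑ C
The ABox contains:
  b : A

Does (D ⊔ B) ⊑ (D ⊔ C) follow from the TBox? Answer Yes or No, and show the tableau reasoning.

Yes

1. (D ⊔ B) ⊑ (D ⊔ C)  ⇔  ((D ⊔ B) ⊓ (¬D ⊓ ¬C)) unsat w.r.t. T
   all branches close; clash {C, ¬C} at x₀
2. Hence (D ⊔ B) ⊑ (D ⊔ C): entailed.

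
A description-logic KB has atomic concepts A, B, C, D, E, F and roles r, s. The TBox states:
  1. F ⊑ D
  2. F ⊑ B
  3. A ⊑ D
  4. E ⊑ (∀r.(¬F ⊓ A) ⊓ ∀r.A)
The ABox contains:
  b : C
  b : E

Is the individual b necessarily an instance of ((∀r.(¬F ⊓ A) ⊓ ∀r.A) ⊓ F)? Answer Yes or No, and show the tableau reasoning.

1. b : ((∀r.(¬F ⊓ A) ⊓ ∀r.A) ⊓ F)?  L(b) = {C, E} ∪ {((∃r.(F ⊔ ¬A) ⊔ ∃r.¬A) ⊔ ¬F)}
   apply at b: E⊑(∀r.(¬F ⊓ A) ⊓ ∀r.A)
   open: L(b) ⊇ {C, E, ¬A, ¬F, ∀r.(¬F ⊓ A), …} — b ∉ ((∀r.(¬F ⊓ A) ⊓ ∀r.A) ⊓ F) possible
2. Hence b : ((∀r.(¬F ⊓ A) ⊓ ∀r.A) ⊓ F): not entailed.

No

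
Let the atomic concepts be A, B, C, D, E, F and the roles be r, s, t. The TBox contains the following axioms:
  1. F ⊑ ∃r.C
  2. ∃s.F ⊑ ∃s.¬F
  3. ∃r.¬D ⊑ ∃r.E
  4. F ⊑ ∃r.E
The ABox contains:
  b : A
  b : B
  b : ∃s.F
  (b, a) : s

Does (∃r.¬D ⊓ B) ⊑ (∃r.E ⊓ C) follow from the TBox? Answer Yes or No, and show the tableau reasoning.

1. (∃r.¬D ⊓ B) ⊑ (∃r.E ⊓ C)  ⇔  ((∃r.¬D ⊓ B) ⊓ (∀r.¬E ⊔ ¬C)) unsat w.r.t. T
   apply at x₀: ∃r.¬D⊑∃r.E
   open: L(x₀) ⊇ {B, ¬C, ¬F, ∀s.¬F, ∃r.E, …} (+ ∃-successors)
2. Hence (∃r.¬D ⊓ B) ⊑ (∃r.E ⊓ C): not entailed.

No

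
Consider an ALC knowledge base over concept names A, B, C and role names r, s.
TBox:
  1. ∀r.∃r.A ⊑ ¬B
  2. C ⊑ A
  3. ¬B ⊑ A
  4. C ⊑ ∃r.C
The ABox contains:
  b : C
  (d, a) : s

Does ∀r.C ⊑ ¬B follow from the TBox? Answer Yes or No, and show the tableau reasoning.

1. ∀r.C ⊑ ¬B  ⇔  (∀r.C ⊓ B) unsat w.r.t. T
   all branches close; clash {B, ¬B} at x₀
2. Hence ∀r.C ⊑ ¬B: entailed.

Yes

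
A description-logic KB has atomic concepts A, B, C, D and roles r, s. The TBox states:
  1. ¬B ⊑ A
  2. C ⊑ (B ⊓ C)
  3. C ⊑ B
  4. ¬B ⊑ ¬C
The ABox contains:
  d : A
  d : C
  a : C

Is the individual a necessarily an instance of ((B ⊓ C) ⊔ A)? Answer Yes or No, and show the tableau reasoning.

Yes

1. a : ((B ⊓ C) ⊔ A)?  L(a) = {C} ∪ {((¬B ⊔ ¬C) ⊓ ¬A)}
   clash {A, ¬A} at a — a ∈ ((B ⊓ C) ⊔ A)
2. Hence a : ((B ⊓ C) ⊔ A): entailed.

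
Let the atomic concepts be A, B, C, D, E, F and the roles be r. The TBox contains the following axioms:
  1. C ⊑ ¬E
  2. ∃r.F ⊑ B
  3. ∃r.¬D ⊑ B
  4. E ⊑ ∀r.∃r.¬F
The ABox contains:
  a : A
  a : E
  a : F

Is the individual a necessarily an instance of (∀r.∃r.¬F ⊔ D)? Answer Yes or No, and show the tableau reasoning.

Yes

1. a : (∀r.∃r.¬F ⊔ D)?  L(a) = {A, E, F} ∪ {(∃r.∀r.F ⊓ ¬D)}
   clash {E, ¬E} at a — a ∈ (∀r.∃r.¬F ⊔ D)
2. Hence a : (∀r.∃r.¬F ⊔ D): entailed.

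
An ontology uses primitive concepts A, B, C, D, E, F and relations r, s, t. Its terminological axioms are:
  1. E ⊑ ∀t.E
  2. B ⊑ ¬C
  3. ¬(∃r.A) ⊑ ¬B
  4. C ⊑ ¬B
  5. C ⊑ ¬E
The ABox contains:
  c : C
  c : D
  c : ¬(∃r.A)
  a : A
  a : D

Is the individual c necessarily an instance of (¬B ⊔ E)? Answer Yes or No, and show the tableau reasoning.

1. c : (¬B ⊔ E)?  L(c) = {C, D, ¬(∃r.A)} ∪ {(B ⊓ ¬E)}
   clash {C, ¬C} at c — c ∈ (¬B ⊔ E)
2. Hence c : (¬B ⊔ E): entailed.

Yes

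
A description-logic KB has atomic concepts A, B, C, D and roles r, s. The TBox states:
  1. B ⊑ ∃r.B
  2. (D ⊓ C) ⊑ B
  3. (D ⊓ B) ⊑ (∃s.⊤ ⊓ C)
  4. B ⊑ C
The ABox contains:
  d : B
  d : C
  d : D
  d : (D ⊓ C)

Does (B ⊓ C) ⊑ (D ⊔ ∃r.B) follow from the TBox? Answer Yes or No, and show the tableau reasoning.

1. (B ⊓ C) ⊑ (D ⊔ ∃r.B)  ⇔  ((B ⊓ C) ⊓ (¬D ⊓ ∀r.¬B)) unsat w.r.t. T
   all branches close; clash {B, ¬B} at an ∃-successor
2. Hence (B ⊓ C) ⊑ (D ⊔ ∃r.B): entailed.

Yes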